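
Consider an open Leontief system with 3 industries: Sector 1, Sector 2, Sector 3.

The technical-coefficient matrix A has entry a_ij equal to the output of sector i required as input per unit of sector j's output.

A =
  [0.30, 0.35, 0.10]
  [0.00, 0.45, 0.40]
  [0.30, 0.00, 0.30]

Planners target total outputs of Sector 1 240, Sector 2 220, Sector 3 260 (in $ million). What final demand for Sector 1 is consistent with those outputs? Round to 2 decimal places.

d_1 = 65.00

I − A =
  [   0.70    -0.35    -0.10]
  [   0.00     0.55    -0.40]
  [  -0.30     0.00     0.70]
d = (I − A) x:
  d_1 = (+0.70)·240 + (-0.35)·220 + (-0.10)·260 = 65.00
  d_2 = (+0.00)·240 + (+0.55)·220 + (-0.40)·260 = 17.00
  d_3 = (-0.30)·240 + (+0.00)·220 + (+0.70)·260 = 110.00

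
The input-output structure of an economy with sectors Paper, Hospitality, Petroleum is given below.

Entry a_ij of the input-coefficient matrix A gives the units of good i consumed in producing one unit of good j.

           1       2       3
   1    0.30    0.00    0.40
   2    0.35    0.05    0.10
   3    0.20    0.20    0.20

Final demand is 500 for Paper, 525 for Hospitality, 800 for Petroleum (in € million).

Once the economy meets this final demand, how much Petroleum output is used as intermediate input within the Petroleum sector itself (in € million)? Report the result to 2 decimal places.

I − A =
  [   0.70     0.00    -0.40]
  [  -0.35     0.95    -0.10]
  [  -0.20    -0.20     0.80]
Cofactors of I−A, C_ij = (−1)^(i+j)·(minor ij) (rows/columns in the sector order above):
  C_11 = (0.95)(0.80) − (-0.10)(-0.20) = 0.7400
  C_12 = −[(-0.35)(0.80) − (-0.10)(-0.20)] = 0.3000
  C_13 = (-0.35)(-0.20) − (0.95)(-0.20) = 0.2600
  C_21 = −[(0.00)(0.80) − (-0.40)(-0.20)] = 0.0800
  C_22 = (0.70)(0.80) − (-0.40)(-0.20) = 0.4800
  C_23 = −[(0.70)(-0.20) − (0.00)(-0.20)] = 0.1400
  C_31 = (0.00)(-0.10) − (-0.40)(0.95) = 0.3800
  C_32 = −[(0.70)(-0.10) − (-0.40)(-0.35)] = 0.2100
  C_33 = (0.70)(0.95) − (0.00)(-0.35) = 0.6650
det(I−A) = Σ_j (I−A)_1j·C_1j = (0.70)(0.7400) + (0.00)(0.3000) + (-0.40)(0.2600) = 0.4140
adj(I−A) = Cᵀ =
  [ 0.7400   0.0800   0.3800]
  [ 0.3000   0.4800   0.2100]
  [ 0.2600   0.1400   0.6650]
(I − A)⁻¹ = adj(I−A) / det(I−A) ≈
  [   1.7874     0.1932     0.9179]
  [   0.7246     1.1594     0.5072]
  [   0.6280     0.3382     1.6063]
First solve x = (I − A)⁻¹ d = adj(I−A)·d / det(I−A); in particular x_3 = (0.2600·500 + 0.1400·525 + 0.6650·800) / 0.4140 = 735.50 / 0.4140 ≈ 1776.5700.
Intermediate flow from 3 to 3: z_33 = a_33 · x_3 = 0.20 × 735.50 / 0.4140 = 147.10 / 0.4140 ≈ 355.31.

z_33 = 355.31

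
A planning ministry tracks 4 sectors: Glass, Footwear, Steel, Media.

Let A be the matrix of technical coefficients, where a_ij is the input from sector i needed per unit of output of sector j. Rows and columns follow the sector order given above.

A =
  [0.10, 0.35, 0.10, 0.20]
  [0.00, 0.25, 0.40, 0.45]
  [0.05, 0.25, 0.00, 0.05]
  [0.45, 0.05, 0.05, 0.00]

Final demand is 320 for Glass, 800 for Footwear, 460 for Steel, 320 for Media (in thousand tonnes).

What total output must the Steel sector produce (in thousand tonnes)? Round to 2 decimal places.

I − A =
  [   0.90    -0.35    -0.10    -0.20]
  [   0.00     0.75    -0.40    -0.45]
  [  -0.05    -0.25     1.00    -0.05]
  [  -0.45    -0.05    -0.05     1.00]
Compute the cofactors C_ij = (−1)^(i+j)·(3×3 minor ij) of I−A; the adjugate is their transpose:
adj(I−A) = Cᵀ =
  [ 0.619000   0.386875   0.232125   0.309500]
  [ 0.232625   0.800000   0.364500   0.424750]
  [ 0.103875   0.230625   0.516375   0.150375]
  [ 0.295375   0.225625   0.148500   0.574250]
det(I−A) = Σ_j (I−A)_1j·C_1j = (0.90)(0.619000) + (-0.35)(0.232625) + (-0.10)(0.103875) + (-0.20)(0.295375) = 0.40621875
(I − A)⁻¹ = adj(I−A) / det(I−A) ≈
  [   1.5238     0.9524     0.5714     0.7619]
  [   0.5727     1.9694     0.8973     1.0456]
  [   0.2557     0.5677     1.2712     0.3702]
  [   0.7271     0.5554     0.3656     1.4136]
x = (I − A)⁻¹ d = adj(I−A)·d / det(I−A), with det(I−A) = 0.40621875:
  x_G = (0.619000·320 + 0.386875·800 + 0.232125·460 + 0.309500·320) / 0.40621875 = 713.3975 / 0.40621875 ≈ 1756.19
  x_F = (0.232625·320 + 0.800000·800 + 0.364500·460 + 0.424750·320) / 0.40621875 = 1018.03 / 0.40621875 ≈ 2506.11
  x_S = (0.103875·320 + 0.230625·800 + 0.516375·460 + 0.150375·320) / 0.40621875 = 503.3925 / 0.40621875 ≈ 1239.22
  x_M = (0.295375·320 + 0.225625·800 + 0.148500·460 + 0.574250·320) / 0.40621875 = 527.09 / 0.40621875 ≈ 1297.55

x_S = 1239.22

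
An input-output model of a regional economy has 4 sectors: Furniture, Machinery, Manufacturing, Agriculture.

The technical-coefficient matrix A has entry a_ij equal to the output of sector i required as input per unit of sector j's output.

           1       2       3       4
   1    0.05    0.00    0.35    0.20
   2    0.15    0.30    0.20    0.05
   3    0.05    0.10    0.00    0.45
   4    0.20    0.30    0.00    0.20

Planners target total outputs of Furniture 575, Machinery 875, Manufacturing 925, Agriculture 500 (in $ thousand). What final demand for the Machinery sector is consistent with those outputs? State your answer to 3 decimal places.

d_2 = 316.250

I − A =
  [   0.95     0.00    -0.35    -0.20]
  [  -0.15     0.70    -0.20    -0.05]
  [  -0.05    -0.10     1.00    -0.45]
  [  -0.20    -0.30     0.00     0.80]
d = (I − A) x:
  d_1 = (+0.95)·575 + (+0.00)·875 + (-0.35)·925 + (-0.20)·500 = 122.500
  d_2 = (-0.15)·575 + (+0.70)·875 + (-0.20)·925 + (-0.05)·500 = 316.250
  d_3 = (-0.05)·575 + (-0.10)·875 + (+1.00)·925 + (-0.45)·500 = 583.750
  d_4 = (-0.20)·575 + (-0.30)·875 + (+0.00)·925 + (+0.80)·500 = 22.500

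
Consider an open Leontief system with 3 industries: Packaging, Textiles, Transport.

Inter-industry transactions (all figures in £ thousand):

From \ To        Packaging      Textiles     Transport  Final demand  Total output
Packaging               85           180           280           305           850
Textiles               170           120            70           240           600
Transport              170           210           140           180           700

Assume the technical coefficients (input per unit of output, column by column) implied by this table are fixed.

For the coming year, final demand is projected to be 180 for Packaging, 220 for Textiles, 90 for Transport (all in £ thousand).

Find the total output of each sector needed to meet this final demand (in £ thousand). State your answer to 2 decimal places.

x_1 = 562.11, x_2 = 473.02, x_3 = 459.97

Technical coefficients a_ij = z_ij / X_j:
  a_11 = 85/850 = 0.10, a_21 = 170/850 = 0.20, a_31 = 170/850 = 0.20
  a_12 = 180/600 = 0.30, a_22 = 120/600 = 0.20, a_32 = 210/600 = 0.35
  a_13 = 280/700 = 0.40, a_23 = 70/700 = 0.10, a_33 = 140/700 = 0.20
I − A =
  [   0.90    -0.30    -0.40]
  [  -0.20     0.80    -0.10]
  [  -0.20    -0.35     0.80]
Cofactors of I−A, C_ij = (−1)^(i+j)·(minor ij) (rows/columns in the sector order above):
  C_11 = (0.80)(0.80) − (-0.10)(-0.35) = 0.6050
  C_12 = −[(-0.20)(0.80) − (-0.10)(-0.20)] = 0.1800
  C_13 = (-0.20)(-0.35) − (0.80)(-0.20) = 0.2300
  C_21 = −[(-0.30)(0.80) − (-0.40)(-0.35)] = 0.3800
  C_22 = (0.90)(0.80) − (-0.40)(-0.20) = 0.6400
  C_23 = −[(0.90)(-0.35) − (-0.30)(-0.20)] = 0.3750
  C_31 = (-0.30)(-0.10) − (-0.40)(0.80) = 0.3500
  C_32 = −[(0.90)(-0.10) − (-0.40)(-0.20)] = 0.1700
  C_33 = (0.90)(0.80) − (-0.30)(-0.20) = 0.6600
det(I−A) = Σ_j (I−A)_1j·C_1j = (0.90)(0.6050) + (-0.30)(0.1800) + (-0.40)(0.2300) = 0.3985
adj(I−A) = Cᵀ =
  [ 0.6050   0.3800   0.3500]
  [ 0.1800   0.6400   0.1700]
  [ 0.2300   0.3750   0.6600]
(I − A)⁻¹ = adj(I−A) / det(I−A) ≈
  [   1.5182     0.9536     0.8783]
  [   0.4517     1.6060     0.4266]
  [   0.5772     0.9410     1.6562]
x = (I − A)⁻¹ d = adj(I−A)·d / det(I−A), with det(I−A) = 0.3985:
  x_1 = (0.6050·180 + 0.3800·220 + 0.3500·90) / 0.3985 = 224.00 / 0.3985 ≈ 562.11
  x_2 = (0.1800·180 + 0.6400·220 + 0.1700·90) / 0.3985 = 188.50 / 0.3985 ≈ 473.02
  x_3 = (0.2300·180 + 0.3750·220 + 0.6600·90) / 0.3985 = 183.30 / 0.3985 ≈ 459.97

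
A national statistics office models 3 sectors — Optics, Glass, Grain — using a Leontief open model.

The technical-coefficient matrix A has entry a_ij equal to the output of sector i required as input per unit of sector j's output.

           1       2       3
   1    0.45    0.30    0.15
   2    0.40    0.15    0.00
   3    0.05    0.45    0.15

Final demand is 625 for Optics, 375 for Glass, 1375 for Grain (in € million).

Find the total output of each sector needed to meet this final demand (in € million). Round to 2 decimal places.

x_1 = 2854.25, x_2 = 1784.35, x_3 = 2730.20

I − A =
  [   0.55    -0.30    -0.15]
  [  -0.40     0.85     0.00]
  [  -0.05    -0.45     0.85]
Cofactors of I−A, C_ij = (−1)^(i+j)·(minor ij) (rows/columns in the sector order above):
  C_11 = (0.85)(0.85) − (0.00)(-0.45) = 0.7225
  C_12 = −[(-0.40)(0.85) − (0.00)(-0.05)] = 0.3400
  C_13 = (-0.40)(-0.45) − (0.85)(-0.05) = 0.2225
  C_21 = −[(-0.30)(0.85) − (-0.15)(-0.45)] = 0.3225
  C_22 = (0.55)(0.85) − (-0.15)(-0.05) = 0.4600
  C_23 = −[(0.55)(-0.45) − (-0.30)(-0.05)] = 0.2625
  C_31 = (-0.30)(0.00) − (-0.15)(0.85) = 0.1275
  C_32 = −[(0.55)(0.00) − (-0.15)(-0.40)] = 0.0600
  C_33 = (0.55)(0.85) − (-0.30)(-0.40) = 0.3475
det(I−A) = Σ_j (I−A)_1j·C_1j = (0.55)(0.7225) + (-0.30)(0.3400) + (-0.15)(0.2225) = 0.2620
adj(I−A) = Cᵀ =
  [ 0.7225   0.3225   0.1275]
  [ 0.3400   0.4600   0.0600]
  [ 0.2225   0.2625   0.3475]
(I − A)⁻¹ = adj(I−A) / det(I−A) ≈
  [   2.7576     1.2309     0.4866]
  [   1.2977     1.7557     0.2290]
  [   0.8492     1.0019     1.3263]
x = (I − A)⁻¹ d = adj(I−A)·d / det(I−A), with det(I−A) = 0.2620:
  x_1 = (0.7225·625 + 0.3225·375 + 0.1275·1375) / 0.2620 = 747.8125 / 0.2620 ≈ 2854.25
  x_2 = (0.3400·625 + 0.4600·375 + 0.0600·1375) / 0.2620 = 467.50 / 0.2620 ≈ 1784.35
  x_3 = (0.2225·625 + 0.2625·375 + 0.3475·1375) / 0.2620 = 715.3125 / 0.2620 ≈ 2730.20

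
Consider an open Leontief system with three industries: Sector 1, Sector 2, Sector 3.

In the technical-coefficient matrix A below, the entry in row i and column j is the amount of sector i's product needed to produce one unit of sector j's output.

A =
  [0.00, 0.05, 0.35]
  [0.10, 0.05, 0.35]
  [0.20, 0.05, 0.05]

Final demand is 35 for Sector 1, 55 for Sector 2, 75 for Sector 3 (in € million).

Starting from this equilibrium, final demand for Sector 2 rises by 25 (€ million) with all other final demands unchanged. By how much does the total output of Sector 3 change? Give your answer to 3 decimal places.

Δx_3 = 1.855

I − A =
  [   1.00    -0.05    -0.35]
  [  -0.10     0.95    -0.35]
  [  -0.20    -0.05     0.95]
Cofactors of I−A, C_ij = (−1)^(i+j)·(minor ij) (rows/columns in the sector order above):
  C_11 = (0.95)(0.95) − (-0.35)(-0.05) = 0.8850
  C_12 = −[(-0.10)(0.95) − (-0.35)(-0.20)] = 0.1650
  C_13 = (-0.10)(-0.05) − (0.95)(-0.20) = 0.1950
  C_21 = −[(-0.05)(0.95) − (-0.35)(-0.05)] = 0.0650
  C_22 = (1.00)(0.95) − (-0.35)(-0.20) = 0.8800
  C_23 = −[(1.00)(-0.05) − (-0.05)(-0.20)] = 0.0600
  C_31 = (-0.05)(-0.35) − (-0.35)(0.95) = 0.3500
  C_32 = −[(1.00)(-0.35) − (-0.35)(-0.10)] = 0.3850
  C_33 = (1.00)(0.95) − (-0.05)(-0.10) = 0.9450
det(I−A) = Σ_j (I−A)_1j·C_1j = (1.00)(0.8850) + (-0.05)(0.1650) + (-0.35)(0.1950) = 0.8085
adj(I−A) = Cᵀ =
  [ 0.8850   0.0650   0.3500]
  [ 0.1650   0.8800   0.3850]
  [ 0.1950   0.0600   0.9450]
(I − A)⁻¹ = adj(I−A) / det(I−A) ≈
  [   1.0946     0.0804     0.4329]
  [   0.2041     1.0884     0.4762]
  [   0.2412     0.0742     1.1688]
Δx = (I − A)⁻¹ Δd with Δd having +25 in the Sector 2 component and 0 elsewhere.
So Δx_3 = L_32 · (+25), where L_32 = adj(I−A)_32 / det(I−A) = 0.0600 / 0.8085.
Δx_3 = 0.0600 × (+25) / 0.8085 = 1.50 / 0.8085 ≈ 1.855.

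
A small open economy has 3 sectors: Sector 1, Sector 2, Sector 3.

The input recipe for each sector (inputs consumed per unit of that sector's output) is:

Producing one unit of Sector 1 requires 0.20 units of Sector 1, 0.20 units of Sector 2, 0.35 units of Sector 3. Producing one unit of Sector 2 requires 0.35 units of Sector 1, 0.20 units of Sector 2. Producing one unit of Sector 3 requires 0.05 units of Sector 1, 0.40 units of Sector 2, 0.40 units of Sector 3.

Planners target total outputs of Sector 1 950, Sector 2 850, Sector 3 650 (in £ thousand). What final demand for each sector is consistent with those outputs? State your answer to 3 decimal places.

d_1 = 430.000, d_2 = 230.000, d_3 = 57.500

I − A =
  [   0.80    -0.35    -0.05]
  [  -0.20     0.80    -0.40]
  [  -0.35     0.00     0.60]
d = (I − A) x:
  d_1 = (+0.80)·950 + (-0.35)·850 + (-0.05)·650 = 430.000
  d_2 = (-0.20)·950 + (+0.80)·850 + (-0.40)·650 = 230.000
  d_3 = (-0.35)·950 + (+0.00)·850 + (+0.60)·650 = 57.500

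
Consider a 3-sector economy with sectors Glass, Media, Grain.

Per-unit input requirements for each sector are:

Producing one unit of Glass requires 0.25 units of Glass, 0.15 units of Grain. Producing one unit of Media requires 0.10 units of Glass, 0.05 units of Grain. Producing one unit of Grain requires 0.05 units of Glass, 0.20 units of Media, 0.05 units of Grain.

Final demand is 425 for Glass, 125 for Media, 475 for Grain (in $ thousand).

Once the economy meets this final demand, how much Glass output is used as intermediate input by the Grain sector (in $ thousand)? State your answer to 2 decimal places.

I − A =
  [   0.75    -0.10    -0.05]
  [   0.00     1.00    -0.20]
  [  -0.15    -0.05     0.95]
Cofactors of I−A, C_ij = (−1)^(i+j)·(minor ij) (rows/columns in the sector order above):
  C_11 = (1.00)(0.95) − (-0.20)(-0.05) = 0.9400
  C_12 = −[(0.00)(0.95) − (-0.20)(-0.15)] = 0.0300
  C_13 = (0.00)(-0.05) − (1.00)(-0.15) = 0.1500
  C_21 = −[(-0.10)(0.95) − (-0.05)(-0.05)] = 0.0975
  C_22 = (0.75)(0.95) − (-0.05)(-0.15) = 0.7050
  C_23 = −[(0.75)(-0.05) − (-0.10)(-0.15)] = 0.0525
  C_31 = (-0.10)(-0.20) − (-0.05)(1.00) = 0.0700
  C_32 = −[(0.75)(-0.20) − (-0.05)(0.00)] = 0.1500
  C_33 = (0.75)(1.00) − (-0.10)(0.00) = 0.7500
det(I−A) = Σ_j (I−A)_1j·C_1j = (0.75)(0.9400) + (-0.10)(0.0300) + (-0.05)(0.1500) = 0.6945
adj(I−A) = Cᵀ =
  [ 0.9400   0.0975   0.0700]
  [ 0.0300   0.7050   0.1500]
  [ 0.1500   0.0525   0.7500]
(I − A)⁻¹ = adj(I−A) / det(I−A) ≈
  [   1.3535     0.1404     0.1008]
  [   0.0432     1.0151     0.2160]
  [   0.2160     0.0756     1.0799]
First solve x = (I − A)⁻¹ d = adj(I−A)·d / det(I−A); in particular x_3 = (0.1500·425 + 0.0525·125 + 0.7500·475) / 0.6945 = 426.5625 / 0.6945 ≈ 614.2009.
Intermediate flow from 1 to 3: z_13 = a_13 · x_3 = 0.05 × 426.5625 / 0.6945 = 21.328125 / 0.6945 ≈ 30.71.

z_13 = 30.71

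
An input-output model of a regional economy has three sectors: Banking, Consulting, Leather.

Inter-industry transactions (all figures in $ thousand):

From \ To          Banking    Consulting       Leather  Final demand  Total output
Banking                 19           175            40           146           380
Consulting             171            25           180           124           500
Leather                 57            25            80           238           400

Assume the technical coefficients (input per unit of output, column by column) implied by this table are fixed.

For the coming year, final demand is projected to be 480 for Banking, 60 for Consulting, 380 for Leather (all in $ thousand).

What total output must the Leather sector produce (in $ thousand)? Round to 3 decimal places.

Technical coefficients a_ij = z_ij / X_j:
  a_BB = 19/380 = 0.05, a_CB = 171/380 = 0.45, a_LB = 57/380 = 0.15
  a_BC = 175/500 = 0.35, a_CC = 25/500 = 0.05, a_LC = 25/500 = 0.05
  a_BL = 40/400 = 0.10, a_CL = 180/400 = 0.45, a_LL = 80/400 = 0.20
I − A =
  [   0.95    -0.35    -0.10]
  [  -0.45     0.95    -0.45]
  [  -0.15    -0.05     0.80]
Cofactors of I−A, C_ij = (−1)^(i+j)·(minor ij) (rows/columns in the sector order above):
  C_11 = (0.95)(0.80) − (-0.45)(-0.05) = 0.7375
  C_12 = −[(-0.45)(0.80) − (-0.45)(-0.15)] = 0.4275
  C_13 = (-0.45)(-0.05) − (0.95)(-0.15) = 0.1650
  C_21 = −[(-0.35)(0.80) − (-0.10)(-0.05)] = 0.2850
  C_22 = (0.95)(0.80) − (-0.10)(-0.15) = 0.7450
  C_23 = −[(0.95)(-0.05) − (-0.35)(-0.15)] = 0.1000
  C_31 = (-0.35)(-0.45) − (-0.10)(0.95) = 0.2525
  C_32 = −[(0.95)(-0.45) − (-0.10)(-0.45)] = 0.4725
  C_33 = (0.95)(0.95) − (-0.35)(-0.45) = 0.7450
det(I−A) = Σ_j (I−A)_1j·C_1j = (0.95)(0.7375) + (-0.35)(0.4275) + (-0.10)(0.1650) = 0.5345
adj(I−A) = Cᵀ =
  [ 0.7375   0.2850   0.2525]
  [ 0.4275   0.7450   0.4725]
  [ 0.1650   0.1000   0.7450]
(I − A)⁻¹ = adj(I−A) / det(I−A) ≈
  [   1.3798     0.5332     0.4724]
  [   0.7998     1.3938     0.8840]
  [   0.3087     0.1871     1.3938]
x = (I − A)⁻¹ d = adj(I−A)·d / det(I−A), with det(I−A) = 0.5345:
  x_B = (0.7375·480 + 0.2850·60 + 0.2525·380) / 0.5345 = 467.05 / 0.5345 ≈ 873.807
  x_C = (0.4275·480 + 0.7450·60 + 0.4725·380) / 0.5345 = 429.45 / 0.5345 ≈ 803.461
  x_L = (0.1650·480 + 0.1000·60 + 0.7450·380) / 0.5345 = 368.30 / 0.5345 ≈ 689.055

x_L = 689.055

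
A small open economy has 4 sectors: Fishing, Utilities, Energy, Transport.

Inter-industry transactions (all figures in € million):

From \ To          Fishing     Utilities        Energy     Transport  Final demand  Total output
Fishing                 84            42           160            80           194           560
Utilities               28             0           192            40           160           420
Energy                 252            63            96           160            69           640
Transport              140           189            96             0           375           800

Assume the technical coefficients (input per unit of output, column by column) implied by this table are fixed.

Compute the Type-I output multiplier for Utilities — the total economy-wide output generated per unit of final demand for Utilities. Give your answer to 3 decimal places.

Technical coefficients a_ij = z_ij / X_j:
  a_FF = 84/560 = 0.15, a_UF = 28/560 = 0.05, a_EF = 252/560 = 0.45, a_TF = 140/560 = 0.25
  a_FU = 42/420 = 0.10, a_UU = 0/420 = 0.00, a_EU = 63/420 = 0.15, a_TU = 189/420 = 0.45
  a_FE = 160/640 = 0.25, a_UE = 192/640 = 0.30, a_EE = 96/640 = 0.15, a_TE = 96/640 = 0.15
  a_FT = 80/800 = 0.10, a_UT = 40/800 = 0.05, a_ET = 160/800 = 0.20, a_TT = 0/800 = 0.00
I − A =
  [   0.85    -0.10    -0.25    -0.10]
  [  -0.05     1.00    -0.30    -0.05]
  [  -0.45    -0.15     0.85    -0.20]
  [  -0.25    -0.45    -0.15     1.00]
Compute the cofactors C_ij = (−1)^(i+j)·(3×3 minor ij) of I−A; the adjugate is their transpose:
adj(I−A) = Cᵀ =
  [ 0.727750   0.182500   0.303625   0.142625]
  [ 0.205000   0.544000   0.270250   0.101750]
  [ 0.503750   0.270500   0.797375   0.223375]
  [ 0.349750   0.331000   0.317125   0.552125]
det(I−A) = Σ_j (I−A)_1j·C_1j = (0.85)(0.727750) + (-0.10)(0.205000) + (-0.25)(0.503750) + (-0.10)(0.349750) = 0.437175
(I − A)⁻¹ = adj(I−A) / det(I−A) ≈
  [   1.6647     0.4175     0.6945     0.3262]
  [   0.4689     1.2444     0.6182     0.2327]
  [   1.1523     0.6187     1.8239     0.5110]
  [   0.8000     0.7571     0.7254     1.2629]
The output multiplier for sector j is the column-j sum of the Leontief inverse (I − A)⁻¹ = adj(I−A) / det(I−A).
Column U of adj(I−A): (0.182500, 0.544000, 0.270500, 0.331000); det(I−A) = 0.437175.
m_U = (0.182500 + 0.544000 + 0.270500 + 0.331000) / 0.437175 = 1.328 / 0.437175 ≈ 3.038.

m_U = 3.038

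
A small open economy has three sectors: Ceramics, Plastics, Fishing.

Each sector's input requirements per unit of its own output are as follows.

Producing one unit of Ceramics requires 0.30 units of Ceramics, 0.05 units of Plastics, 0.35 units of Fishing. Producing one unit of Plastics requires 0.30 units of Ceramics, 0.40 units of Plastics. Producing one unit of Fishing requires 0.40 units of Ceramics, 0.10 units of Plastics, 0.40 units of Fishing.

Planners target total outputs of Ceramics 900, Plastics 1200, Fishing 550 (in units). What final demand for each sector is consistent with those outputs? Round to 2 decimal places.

d_C = 50.00, d_P = 620.00, d_F = 15.00

I − A =
  [   0.70    -0.30    -0.40]
  [  -0.05     0.60    -0.10]
  [  -0.35     0.00     0.60]
d = (I − A) x:
  d_C = (+0.70)·900 + (-0.30)·1200 + (-0.40)·550 = 50.00
  d_P = (-0.05)·900 + (+0.60)·1200 + (-0.10)·550 = 620.00
  d_F = (-0.35)·900 + (+0.00)·1200 + (+0.60)·550 = 15.00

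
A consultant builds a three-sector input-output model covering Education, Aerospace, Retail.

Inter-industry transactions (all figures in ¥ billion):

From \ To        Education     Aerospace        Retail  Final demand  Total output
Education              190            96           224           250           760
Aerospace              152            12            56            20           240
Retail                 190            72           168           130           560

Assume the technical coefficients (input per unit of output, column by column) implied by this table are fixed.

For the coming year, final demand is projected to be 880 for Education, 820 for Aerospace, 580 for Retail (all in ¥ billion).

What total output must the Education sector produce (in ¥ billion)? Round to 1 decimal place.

Technical coefficients a_ij = z_ij / X_j:
  a_EE = 190/760 = 0.25, a_AE = 152/760 = 0.20, a_RE = 190/760 = 0.25
  a_EA = 96/240 = 0.40, a_AA = 12/240 = 0.05, a_RA = 72/240 = 0.30
  a_ER = 224/560 = 0.40, a_AR = 56/560 = 0.10, a_RR = 168/560 = 0.30
I − A =
  [   0.75    -0.40    -0.40]
  [  -0.20     0.95    -0.10]
  [  -0.25    -0.30     0.70]
Cofactors of I−A, C_ij = (−1)^(i+j)·(minor ij) (rows/columns in the sector order above):
  C_11 = (0.95)(0.70) − (-0.10)(-0.30) = 0.6350
  C_12 = −[(-0.20)(0.70) − (-0.10)(-0.25)] = 0.1650
  C_13 = (-0.20)(-0.30) − (0.95)(-0.25) = 0.2975
  C_21 = −[(-0.40)(0.70) − (-0.40)(-0.30)] = 0.4000
  C_22 = (0.75)(0.70) − (-0.40)(-0.25) = 0.4250
  C_23 = −[(0.75)(-0.30) − (-0.40)(-0.25)] = 0.3250
  C_31 = (-0.40)(-0.10) − (-0.40)(0.95) = 0.4200
  C_32 = −[(0.75)(-0.10) − (-0.40)(-0.20)] = 0.1550
  C_33 = (0.75)(0.95) − (-0.40)(-0.20) = 0.6325
det(I−A) = Σ_j (I−A)_1j·C_1j = (0.75)(0.6350) + (-0.40)(0.1650) + (-0.40)(0.2975) = 0.29125
adj(I−A) = Cᵀ =
  [ 0.6350   0.4000   0.4200]
  [ 0.1650   0.4250   0.1550]
  [ 0.2975   0.3250   0.6325]
(I − A)⁻¹ = adj(I−A) / det(I−A) ≈
  [   2.1803     1.3734     1.4421]
  [   0.5665     1.4592     0.5322]
  [   1.0215     1.1159     2.1717]
x = (I − A)⁻¹ d = adj(I−A)·d / det(I−A), with det(I−A) = 0.29125:
  x_E = (0.6350·880 + 0.4000·820 + 0.4200·580) / 0.29125 = 1130.40 / 0.29125 ≈ 3881.2
  x_A = (0.1650·880 + 0.4250·820 + 0.1550·580) / 0.29125 = 583.60 / 0.29125 ≈ 2003.8
  x_R = (0.2975·880 + 0.3250·820 + 0.6325·580) / 0.29125 = 895.15 / 0.29125 ≈ 3073.5

x_E = 3881.2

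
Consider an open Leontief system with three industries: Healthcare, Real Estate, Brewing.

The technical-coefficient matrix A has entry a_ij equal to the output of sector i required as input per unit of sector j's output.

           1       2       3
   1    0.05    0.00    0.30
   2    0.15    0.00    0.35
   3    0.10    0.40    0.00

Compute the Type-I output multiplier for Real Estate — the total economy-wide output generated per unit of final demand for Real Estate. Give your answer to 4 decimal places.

I − A =
  [   0.95     0.00    -0.30]
  [  -0.15     1.00    -0.35]
  [  -0.10    -0.40     1.00]
Cofactors of I−A, C_ij = (−1)^(i+j)·(minor ij) (rows/columns in the sector order above):
  C_11 = (1.00)(1.00) − (-0.35)(-0.40) = 0.8600
  C_12 = −[(-0.15)(1.00) − (-0.35)(-0.10)] = 0.1850
  C_13 = (-0.15)(-0.40) − (1.00)(-0.10) = 0.1600
  C_21 = −[(0.00)(1.00) − (-0.30)(-0.40)] = 0.1200
  C_22 = (0.95)(1.00) − (-0.30)(-0.10) = 0.9200
  C_23 = −[(0.95)(-0.40) − (0.00)(-0.10)] = 0.3800
  C_31 = (0.00)(-0.35) − (-0.30)(1.00) = 0.3000
  C_32 = −[(0.95)(-0.35) − (-0.30)(-0.15)] = 0.3775
  C_33 = (0.95)(1.00) − (0.00)(-0.15) = 0.9500
det(I−A) = Σ_j (I−A)_1j·C_1j = (0.95)(0.8600) + (0.00)(0.1850) + (-0.30)(0.1600) = 0.7690
adj(I−A) = Cᵀ =
  [ 0.8600   0.1200   0.3000]
  [ 0.1850   0.9200   0.3775]
  [ 0.1600   0.3800   0.9500]
(I − A)⁻¹ = adj(I−A) / det(I−A) ≈
  [   1.11834     0.15605     0.39012]
  [   0.24057     1.19636     0.49090]
  [   0.20806     0.49415     1.23537]
The output multiplier for sector j is the column-j sum of the Leontief inverse (I − A)⁻¹ = adj(I−A) / det(I−A).
Column 2 of adj(I−A): (0.1200, 0.9200, 0.3800); det(I−A) = 0.7690.
m_2 = (0.1200 + 0.9200 + 0.3800) / 0.7690 = 1.42 / 0.7690 ≈ 1.8466.

m_2 = 1.8466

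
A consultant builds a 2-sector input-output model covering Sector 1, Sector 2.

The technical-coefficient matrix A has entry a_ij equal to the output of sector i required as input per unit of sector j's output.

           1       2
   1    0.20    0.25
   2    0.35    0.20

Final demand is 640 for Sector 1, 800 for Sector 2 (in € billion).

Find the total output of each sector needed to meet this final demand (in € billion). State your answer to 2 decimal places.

I − A =
  [   0.80    -0.25]
  [  -0.35     0.80]
det(I−A) = (0.80)(0.80) − (-0.25)(-0.35) = 0.5525
adj(I−A) = [[0.80, 0.25], [0.35, 0.80]]
(I − A)⁻¹ = adj(I−A) / det(I−A) ≈
  [   1.4480     0.4525]
  [   0.6335     1.4480]
x = (I − A)⁻¹ d = adj(I−A)·d / det(I−A), with det(I−A) = 0.5525:
  x_1 = (0.80·640 + 0.25·800) / 0.5525 = 712.00 / 0.5525 ≈ 1288.69
  x_2 = (0.35·640 + 0.80·800) / 0.5525 = 864.00 / 0.5525 ≈ 1563.80

x_1 = 1288.69, x_2 = 1563.80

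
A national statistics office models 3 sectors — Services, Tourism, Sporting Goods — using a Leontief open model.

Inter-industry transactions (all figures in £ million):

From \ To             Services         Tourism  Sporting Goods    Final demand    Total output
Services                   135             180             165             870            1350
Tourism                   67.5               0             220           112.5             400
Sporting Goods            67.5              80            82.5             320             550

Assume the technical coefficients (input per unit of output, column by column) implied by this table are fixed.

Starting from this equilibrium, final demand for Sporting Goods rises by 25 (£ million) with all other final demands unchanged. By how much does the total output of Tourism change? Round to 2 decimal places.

Technical coefficients a_ij = z_ij / X_j:
  a_11 = 135/1350 = 0.10, a_21 = 67.5/1350 = 0.05, a_31 = 67.5/1350 = 0.05
  a_12 = 180/400 = 0.45, a_22 = 0/400 = 0.00, a_32 = 80/400 = 0.20
  a_13 = 165/550 = 0.30, a_23 = 220/550 = 0.40, a_33 = 82.5/550 = 0.15
I − A =
  [   0.90    -0.45    -0.30]
  [  -0.05     1.00    -0.40]
  [  -0.05    -0.20     0.85]
Cofactors of I−A, C_ij = (−1)^(i+j)·(minor ij) (rows/columns in the sector order above):
  C_11 = (1.00)(0.85) − (-0.40)(-0.20) = 0.7700
  C_12 = −[(-0.05)(0.85) − (-0.40)(-0.05)] = 0.0625
  C_13 = (-0.05)(-0.20) − (1.00)(-0.05) = 0.0600
  C_21 = −[(-0.45)(0.85) − (-0.30)(-0.20)] = 0.4425
  C_22 = (0.90)(0.85) − (-0.30)(-0.05) = 0.7500
  C_23 = −[(0.90)(-0.20) − (-0.45)(-0.05)] = 0.2025
  C_31 = (-0.45)(-0.40) − (-0.30)(1.00) = 0.4800
  C_32 = −[(0.90)(-0.40) − (-0.30)(-0.05)] = 0.3750
  C_33 = (0.90)(1.00) − (-0.45)(-0.05) = 0.8775
det(I−A) = Σ_j (I−A)_1j·C_1j = (0.90)(0.7700) + (-0.45)(0.0625) + (-0.30)(0.0600) = 0.646875
adj(I−A) = Cᵀ =
  [ 0.7700   0.4425   0.4800]
  [ 0.0625   0.7500   0.3750]
  [ 0.0600   0.2025   0.8775]
(I − A)⁻¹ = adj(I−A) / det(I−A) ≈
  [   1.1903     0.6841     0.7420]
  [   0.0966     1.1594     0.5797]
  [   0.0928     0.3130     1.3565]
Δx = (I − A)⁻¹ Δd with Δd having +25 in the Sporting Goods component and 0 elsewhere.
So Δx_2 = L_23 · (+25), where L_23 = adj(I−A)_23 / det(I−A) = 0.3750 / 0.646875.
Δx_2 = 0.3750 × (+25) / 0.646875 = 9.375 / 0.646875 ≈ 14.49.

Δx_2 = 14.49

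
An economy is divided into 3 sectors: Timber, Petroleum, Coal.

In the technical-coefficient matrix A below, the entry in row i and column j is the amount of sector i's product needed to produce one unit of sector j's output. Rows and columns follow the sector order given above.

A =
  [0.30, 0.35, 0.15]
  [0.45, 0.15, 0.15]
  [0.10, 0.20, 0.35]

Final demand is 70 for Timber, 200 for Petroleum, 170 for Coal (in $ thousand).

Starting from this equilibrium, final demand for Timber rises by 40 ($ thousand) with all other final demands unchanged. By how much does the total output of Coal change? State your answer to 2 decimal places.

Δx_C = 30.19

I − A =
  [   0.70    -0.35    -0.15]
  [  -0.45     0.85    -0.15]
  [  -0.10    -0.20     0.65]
Cofactors of I−A, C_ij = (−1)^(i+j)·(minor ij) (rows/columns in the sector order above):
  C_11 = (0.85)(0.65) − (-0.15)(-0.20) = 0.5225
  C_12 = −[(-0.45)(0.65) − (-0.15)(-0.10)] = 0.3075
  C_13 = (-0.45)(-0.20) − (0.85)(-0.10) = 0.1750
  C_21 = −[(-0.35)(0.65) − (-0.15)(-0.20)] = 0.2575
  C_22 = (0.70)(0.65) − (-0.15)(-0.10) = 0.4400
  C_23 = −[(0.70)(-0.20) − (-0.35)(-0.10)] = 0.1750
  C_31 = (-0.35)(-0.15) − (-0.15)(0.85) = 0.1800
  C_32 = −[(0.70)(-0.15) − (-0.15)(-0.45)] = 0.1725
  C_33 = (0.70)(0.85) − (-0.35)(-0.45) = 0.4375
det(I−A) = Σ_j (I−A)_1j·C_1j = (0.70)(0.5225) + (-0.35)(0.3075) + (-0.15)(0.1750) = 0.231875
adj(I−A) = Cᵀ =
  [ 0.5225   0.2575   0.1800]
  [ 0.3075   0.4400   0.1725]
  [ 0.1750   0.1750   0.4375]
(I − A)⁻¹ = adj(I−A) / det(I−A) ≈
  [   2.2534     1.1105     0.7763]
  [   1.3261     1.8976     0.7439]
  [   0.7547     0.7547     1.8868]
Δx = (I − A)⁻¹ Δd with Δd having +40 in the Timber component and 0 elsewhere.
So Δx_C = L_CT · (+40), where L_CT = adj(I−A)_CT / det(I−A) = 0.1750 / 0.231875.
Δx_C = 0.1750 × (+40) / 0.231875 = 7.00 / 0.231875 ≈ 30.19.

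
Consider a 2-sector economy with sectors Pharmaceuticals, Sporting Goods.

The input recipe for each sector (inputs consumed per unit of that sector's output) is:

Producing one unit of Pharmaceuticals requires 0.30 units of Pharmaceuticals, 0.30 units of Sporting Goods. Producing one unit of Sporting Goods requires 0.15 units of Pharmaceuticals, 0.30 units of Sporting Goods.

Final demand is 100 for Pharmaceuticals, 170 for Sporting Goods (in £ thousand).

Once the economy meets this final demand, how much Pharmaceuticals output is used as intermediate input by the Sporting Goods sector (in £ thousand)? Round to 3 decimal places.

I − A =
  [   0.70    -0.15]
  [  -0.30     0.70]
det(I−A) = (0.70)(0.70) − (-0.15)(-0.30) = 0.4450
adj(I−A) = [[0.70, 0.15], [0.30, 0.70]]
(I − A)⁻¹ = adj(I−A) / det(I−A) ≈
  [   1.5730     0.3371]
  [   0.6742     1.5730]
First solve x = (I − A)⁻¹ d = adj(I−A)·d / det(I−A); in particular x_2 = (0.30·100 + 0.70·170) / 0.4450 = 149.00 / 0.4450 ≈ 334.83146.
Intermediate flow from 1 to 2: z_12 = a_12 · x_2 = 0.15 × 149.00 / 0.4450 = 22.35 / 0.4450 ≈ 50.225.

z_12 = 50.225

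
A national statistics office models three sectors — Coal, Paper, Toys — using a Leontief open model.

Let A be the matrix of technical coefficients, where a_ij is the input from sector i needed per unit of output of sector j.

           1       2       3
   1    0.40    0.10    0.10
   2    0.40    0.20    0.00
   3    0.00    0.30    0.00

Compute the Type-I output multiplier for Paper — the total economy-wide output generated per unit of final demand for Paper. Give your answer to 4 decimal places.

m_2 = 2.1262

I − A =
  [   0.60    -0.10    -0.10]
  [  -0.40     0.80     0.00]
  [   0.00    -0.30     1.00]
Cofactors of I−A, C_ij = (−1)^(i+j)·(minor ij) (rows/columns in the sector order above):
  C_11 = (0.80)(1.00) − (0.00)(-0.30) = 0.8000
  C_12 = −[(-0.40)(1.00) − (0.00)(0.00)] = 0.4000
  C_13 = (-0.40)(-0.30) − (0.80)(0.00) = 0.1200
  C_21 = −[(-0.10)(1.00) − (-0.10)(-0.30)] = 0.1300
  C_22 = (0.60)(1.00) − (-0.10)(0.00) = 0.6000
  C_23 = −[(0.60)(-0.30) − (-0.10)(0.00)] = 0.1800
  C_31 = (-0.10)(0.00) − (-0.10)(0.80) = 0.0800
  C_32 = −[(0.60)(0.00) − (-0.10)(-0.40)] = 0.0400
  C_33 = (0.60)(0.80) − (-0.10)(-0.40) = 0.4400
det(I−A) = Σ_j (I−A)_1j·C_1j = (0.60)(0.8000) + (-0.10)(0.4000) + (-0.10)(0.1200) = 0.4280
adj(I−A) = Cᵀ =
  [ 0.8000   0.1300   0.0800]
  [ 0.4000   0.6000   0.0400]
  [ 0.1200   0.1800   0.4400]
(I − A)⁻¹ = adj(I−A) / det(I−A) ≈
  [   1.86916     0.30374     0.18692]
  [   0.93458     1.40187     0.09346]
  [   0.28037     0.42056     1.02804]
The output multiplier for sector j is the column-j sum of the Leontief inverse (I − A)⁻¹ = adj(I−A) / det(I−A).
Column 2 of adj(I−A): (0.1300, 0.6000, 0.1800); det(I−A) = 0.4280.
m_2 = (0.1300 + 0.6000 + 0.1800) / 0.4280 = 0.91 / 0.4280 ≈ 2.1262.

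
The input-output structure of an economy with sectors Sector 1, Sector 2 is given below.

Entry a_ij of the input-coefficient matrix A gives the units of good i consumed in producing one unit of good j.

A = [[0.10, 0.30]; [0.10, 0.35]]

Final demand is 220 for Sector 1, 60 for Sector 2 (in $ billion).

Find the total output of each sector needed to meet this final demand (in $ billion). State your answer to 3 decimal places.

x_1 = 290.090, x_2 = 136.937

I − A =
  [   0.90    -0.30]
  [  -0.10     0.65]
det(I−A) = (0.90)(0.65) − (-0.30)(-0.10) = 0.5550
adj(I−A) = [[0.65, 0.30], [0.10, 0.90]]
(I − A)⁻¹ = adj(I−A) / det(I−A) ≈
  [   1.1712     0.5405]
  [   0.1802     1.6216]
x = (I − A)⁻¹ d = adj(I−A)·d / det(I−A), with det(I−A) = 0.5550:
  x_1 = (0.65·220 + 0.30·60) / 0.5550 = 161.00 / 0.5550 ≈ 290.090
  x_2 = (0.10·220 + 0.90·60) / 0.5550 = 76.00 / 0.5550 ≈ 136.937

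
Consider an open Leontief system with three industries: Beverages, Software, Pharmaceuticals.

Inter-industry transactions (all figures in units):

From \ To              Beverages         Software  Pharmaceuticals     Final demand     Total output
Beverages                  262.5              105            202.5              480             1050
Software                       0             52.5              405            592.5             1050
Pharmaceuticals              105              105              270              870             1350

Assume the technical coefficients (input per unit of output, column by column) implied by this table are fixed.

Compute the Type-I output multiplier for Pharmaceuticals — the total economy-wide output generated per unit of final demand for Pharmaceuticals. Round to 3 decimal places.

Technical coefficients a_ij = z_ij / X_j:
  a_BB = 262.5/1050 = 0.25, a_SB = 0/1050 = 0.00, a_PB = 105/1050 = 0.10
  a_BS = 105/1050 = 0.10, a_SS = 52.5/1050 = 0.05, a_PS = 105/1050 = 0.10
  a_BP = 202.5/1350 = 0.15, a_SP = 405/1350 = 0.30, a_PP = 270/1350 = 0.20
I − A =
  [   0.75    -0.10    -0.15]
  [   0.00     0.95    -0.30]
  [  -0.10    -0.10     0.80]
Cofactors of I−A, C_ij = (−1)^(i+j)·(minor ij) (rows/columns in the sector order above):
  C_11 = (0.95)(0.80) − (-0.30)(-0.10) = 0.7300
  C_12 = −[(0.00)(0.80) − (-0.30)(-0.10)] = 0.0300
  C_13 = (0.00)(-0.10) − (0.95)(-0.10) = 0.0950
  C_21 = −[(-0.10)(0.80) − (-0.15)(-0.10)] = 0.0950
  C_22 = (0.75)(0.80) − (-0.15)(-0.10) = 0.5850
  C_23 = −[(0.75)(-0.10) − (-0.10)(-0.10)] = 0.0850
  C_31 = (-0.10)(-0.30) − (-0.15)(0.95) = 0.1725
  C_32 = −[(0.75)(-0.30) − (-0.15)(0.00)] = 0.2250
  C_33 = (0.75)(0.95) − (-0.10)(0.00) = 0.7125
det(I−A) = Σ_j (I−A)_1j·C_1j = (0.75)(0.7300) + (-0.10)(0.0300) + (-0.15)(0.0950) = 0.53025
adj(I−A) = Cᵀ =
  [ 0.7300   0.0950   0.1725]
  [ 0.0300   0.5850   0.2250]
  [ 0.0950   0.0850   0.7125]
(I − A)⁻¹ = adj(I−A) / det(I−A) ≈
  [   1.3767     0.1792     0.3253]
  [   0.0566     1.1033     0.4243]
  [   0.1792     0.1603     1.3437]
The output multiplier for sector j is the column-j sum of the Leontief inverse (I − A)⁻¹ = adj(I−A) / det(I−A).
Column P of adj(I−A): (0.1725, 0.2250, 0.7125); det(I−A) = 0.53025.
m_P = (0.1725 + 0.2250 + 0.7125) / 0.53025 = 1.11 / 0.53025 ≈ 2.093.

m_P = 2.093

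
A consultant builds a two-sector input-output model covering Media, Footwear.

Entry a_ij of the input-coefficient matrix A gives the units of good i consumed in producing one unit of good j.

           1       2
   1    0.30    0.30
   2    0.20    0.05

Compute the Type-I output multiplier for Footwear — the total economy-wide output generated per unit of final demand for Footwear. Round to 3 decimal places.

I − A =
  [   0.70    -0.30]
  [  -0.20     0.95]
det(I−A) = (0.70)(0.95) − (-0.30)(-0.20) = 0.6050
adj(I−A) = [[0.95, 0.30], [0.20, 0.70]]
(I − A)⁻¹ = adj(I−A) / det(I−A) ≈
  [   1.5702     0.4959]
  [   0.3306     1.1570]
The output multiplier for sector j is the column-j sum of the Leontief inverse (I − A)⁻¹ = adj(I−A) / det(I−A).
Column 2 of adj(I−A): (0.30, 0.70); det(I−A) = 0.6050.
m_2 = (0.30 + 0.70) / 0.6050 = 1.00 / 0.6050 ≈ 1.653.

m_2 = 1.653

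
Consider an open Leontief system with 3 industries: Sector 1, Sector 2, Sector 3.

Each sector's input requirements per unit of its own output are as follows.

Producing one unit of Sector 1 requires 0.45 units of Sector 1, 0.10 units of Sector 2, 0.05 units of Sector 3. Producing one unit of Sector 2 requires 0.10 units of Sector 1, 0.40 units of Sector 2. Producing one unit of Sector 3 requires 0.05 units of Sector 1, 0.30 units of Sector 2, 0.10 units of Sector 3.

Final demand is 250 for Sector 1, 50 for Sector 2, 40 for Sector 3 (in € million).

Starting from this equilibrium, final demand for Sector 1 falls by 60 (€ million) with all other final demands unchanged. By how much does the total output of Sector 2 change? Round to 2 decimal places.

Δx_2 = -22.11

I − A =
  [   0.55    -0.10    -0.05]
  [  -0.10     0.60    -0.30]
  [  -0.05     0.00     0.90]
Cofactors of I−A, C_ij = (−1)^(i+j)·(minor ij) (rows/columns in the sector order above):
  C_11 = (0.60)(0.90) − (-0.30)(0.00) = 0.5400
  C_12 = −[(-0.10)(0.90) − (-0.30)(-0.05)] = 0.1050
  C_13 = (-0.10)(0.00) − (0.60)(-0.05) = 0.0300
  C_21 = −[(-0.10)(0.90) − (-0.05)(0.00)] = 0.0900
  C_22 = (0.55)(0.90) − (-0.05)(-0.05) = 0.4925
  C_23 = −[(0.55)(0.00) − (-0.10)(-0.05)] = 0.0050
  C_31 = (-0.10)(-0.30) − (-0.05)(0.60) = 0.0600
  C_32 = −[(0.55)(-0.30) − (-0.05)(-0.10)] = 0.1700
  C_33 = (0.55)(0.60) − (-0.10)(-0.10) = 0.3200
det(I−A) = Σ_j (I−A)_1j·C_1j = (0.55)(0.5400) + (-0.10)(0.1050) + (-0.05)(0.0300) = 0.2850
adj(I−A) = Cᵀ =
  [ 0.5400   0.0900   0.0600]
  [ 0.1050   0.4925   0.1700]
  [ 0.0300   0.0050   0.3200]
(I − A)⁻¹ = adj(I−A) / det(I−A) ≈
  [   1.8947     0.3158     0.2105]
  [   0.3684     1.7281     0.5965]
  [   0.1053     0.0175     1.1228]
Δx = (I − A)⁻¹ Δd with Δd having -60 in the Sector 1 component and 0 elsewhere.
So Δx_2 = L_21 · (-60), where L_21 = adj(I−A)_21 / det(I−A) = 0.1050 / 0.2850.
Δx_2 = 0.1050 × (-60) / 0.2850 = -6.30 / 0.2850 ≈ -22.11.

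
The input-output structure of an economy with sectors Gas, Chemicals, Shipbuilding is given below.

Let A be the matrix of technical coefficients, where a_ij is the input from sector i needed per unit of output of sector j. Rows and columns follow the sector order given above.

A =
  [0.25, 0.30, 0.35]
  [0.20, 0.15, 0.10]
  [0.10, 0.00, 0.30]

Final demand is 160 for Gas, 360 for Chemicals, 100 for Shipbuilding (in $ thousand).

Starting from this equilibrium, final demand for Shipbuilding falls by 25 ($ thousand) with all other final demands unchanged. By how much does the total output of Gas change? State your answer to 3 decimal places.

I − A =
  [   0.75    -0.30    -0.35]
  [  -0.20     0.85    -0.10]
  [  -0.10     0.00     0.70]
Cofactors of I−A, C_ij = (−1)^(i+j)·(minor ij) (rows/columns in the sector order above):
  C_11 = (0.85)(0.70) − (-0.10)(0.00) = 0.5950
  C_12 = −[(-0.20)(0.70) − (-0.10)(-0.10)] = 0.1500
  C_13 = (-0.20)(0.00) − (0.85)(-0.10) = 0.0850
  C_21 = −[(-0.30)(0.70) − (-0.35)(0.00)] = 0.2100
  C_22 = (0.75)(0.70) − (-0.35)(-0.10) = 0.4900
  C_23 = −[(0.75)(0.00) − (-0.30)(-0.10)] = 0.0300
  C_31 = (-0.30)(-0.10) − (-0.35)(0.85) = 0.3275
  C_32 = −[(0.75)(-0.10) − (-0.35)(-0.20)] = 0.1450
  C_33 = (0.75)(0.85) − (-0.30)(-0.20) = 0.5775
det(I−A) = Σ_j (I−A)_1j·C_1j = (0.75)(0.5950) + (-0.30)(0.1500) + (-0.35)(0.0850) = 0.3715
adj(I−A) = Cᵀ =
  [ 0.5950   0.2100   0.3275]
  [ 0.1500   0.4900   0.1450]
  [ 0.0850   0.0300   0.5775]
(I − A)⁻¹ = adj(I−A) / det(I−A) ≈
  [   1.6016     0.5653     0.8816]
  [   0.4038     1.3190     0.3903]
  [   0.2288     0.0808     1.5545]
Δx = (I − A)⁻¹ Δd with Δd having -25 in the Shipbuilding component and 0 elsewhere.
So Δx_1 = L_13 · (-25), where L_13 = adj(I−A)_13 / det(I−A) = 0.3275 / 0.3715.
Δx_1 = 0.3275 × (-25) / 0.3715 = -8.1875 / 0.3715 ≈ -22.039.

Δx_1 = -22.039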